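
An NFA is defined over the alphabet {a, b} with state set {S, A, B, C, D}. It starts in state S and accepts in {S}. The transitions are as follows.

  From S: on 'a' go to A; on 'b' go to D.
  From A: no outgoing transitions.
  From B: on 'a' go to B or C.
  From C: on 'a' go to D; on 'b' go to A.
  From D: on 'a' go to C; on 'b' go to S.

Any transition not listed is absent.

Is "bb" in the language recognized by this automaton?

Start in {S}.
Read 'b': S→{D}; now {D}.
Read 'b': D→{S}; now {S}.
The final set {S} contains the accepting state S.

Yes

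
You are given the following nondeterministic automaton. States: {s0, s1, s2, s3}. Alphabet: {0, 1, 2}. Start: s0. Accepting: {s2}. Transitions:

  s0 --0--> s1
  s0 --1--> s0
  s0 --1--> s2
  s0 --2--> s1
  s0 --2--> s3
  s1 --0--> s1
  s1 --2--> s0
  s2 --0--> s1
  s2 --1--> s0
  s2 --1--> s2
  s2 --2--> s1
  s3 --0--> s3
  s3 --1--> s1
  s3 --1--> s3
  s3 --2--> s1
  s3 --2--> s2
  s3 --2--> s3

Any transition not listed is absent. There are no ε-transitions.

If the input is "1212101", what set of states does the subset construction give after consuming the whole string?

{s1, s3}

Start in {s0}.
Read '1': s0→{s0, s2}; now {s0, s2}.
Read '2': s0→{s1, s3}, s2→{s1}; now {s1, s3}.
Read '1': s1→∅, s3→{s1, s3}; now {s1, s3}.
Read '2': s1→{s0}, s3→{s1, s2, s3}; now {s0, s1, s2, s3}.
Read '1': s0→{s0, s2}, s1→∅, s2→{s0, s2}, s3→{s1, s3}; now {s0, s1, s2, s3}.
Read '0': s0→{s1}, s1→{s1}, s2→{s1}, s3→{s3}; now {s1, s3}.
Read '1': s1→∅, s3→{s1, s3}; now {s1, s3}.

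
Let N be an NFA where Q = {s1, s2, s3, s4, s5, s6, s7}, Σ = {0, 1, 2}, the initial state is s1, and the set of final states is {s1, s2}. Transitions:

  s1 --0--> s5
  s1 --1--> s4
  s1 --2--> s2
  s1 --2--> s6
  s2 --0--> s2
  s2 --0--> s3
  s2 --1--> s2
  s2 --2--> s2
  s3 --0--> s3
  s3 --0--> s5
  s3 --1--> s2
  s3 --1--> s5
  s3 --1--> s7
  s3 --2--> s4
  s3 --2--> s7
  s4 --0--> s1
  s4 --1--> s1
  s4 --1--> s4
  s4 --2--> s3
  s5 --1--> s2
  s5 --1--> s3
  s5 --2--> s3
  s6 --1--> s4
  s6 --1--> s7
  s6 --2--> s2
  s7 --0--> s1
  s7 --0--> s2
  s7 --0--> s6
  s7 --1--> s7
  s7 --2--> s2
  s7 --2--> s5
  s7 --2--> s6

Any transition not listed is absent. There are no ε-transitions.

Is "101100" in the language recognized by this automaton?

Start in {s1}.
Read '1': {s1} → {s4}.
Read '0': {s4} → {s1}.
Read '1': {s1} → {s4}.
Read '1': {s4} → {s1, s4}.
Read '0': {s1, s4} → {s1, s5}.
Read '0': {s1, s5} → {s5}.
The final set {s5} contains no accepting state.

No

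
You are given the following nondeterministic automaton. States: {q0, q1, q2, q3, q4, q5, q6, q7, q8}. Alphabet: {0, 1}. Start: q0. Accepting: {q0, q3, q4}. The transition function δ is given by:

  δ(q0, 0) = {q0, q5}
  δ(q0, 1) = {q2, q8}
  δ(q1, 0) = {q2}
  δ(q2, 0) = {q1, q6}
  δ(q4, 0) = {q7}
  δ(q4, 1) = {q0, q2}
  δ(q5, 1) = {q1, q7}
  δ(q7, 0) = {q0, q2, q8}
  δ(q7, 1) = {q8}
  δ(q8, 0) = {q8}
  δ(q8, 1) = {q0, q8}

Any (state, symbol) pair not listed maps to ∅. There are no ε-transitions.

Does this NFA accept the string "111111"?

Yes

Start in {q0}.
Read '1': q0→{q2, q8}; now {q2, q8}.
Read '1': q2→∅, q8→{q0, q8}; now {q0, q8}.
Read '1': q0→{q2, q8}, q8→{q0, q8}; now {q0, q2, q8}.
Read '1': q0→{q2, q8}, q2→∅, q8→{q0, q8}; now {q0, q2, q8}.
Read '1': q0→{q2, q8}, q2→∅, q8→{q0, q8}; now {q0, q2, q8}.
Read '1': q0→{q2, q8}, q2→∅, q8→{q0, q8}; now {q0, q2, q8}.
The final set {q0, q2, q8} contains the accepting state q0.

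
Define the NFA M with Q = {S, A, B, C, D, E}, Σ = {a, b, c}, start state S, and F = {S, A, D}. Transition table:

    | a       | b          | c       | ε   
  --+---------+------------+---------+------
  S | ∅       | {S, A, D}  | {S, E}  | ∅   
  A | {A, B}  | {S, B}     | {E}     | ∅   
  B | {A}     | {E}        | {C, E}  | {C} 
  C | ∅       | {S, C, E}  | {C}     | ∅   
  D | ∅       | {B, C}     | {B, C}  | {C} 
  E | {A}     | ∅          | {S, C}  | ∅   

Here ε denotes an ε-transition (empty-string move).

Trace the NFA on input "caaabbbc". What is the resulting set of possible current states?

Start in {S}.
Read 'c': S→{S, E}; now {S, E}.
Read 'a': S→∅, E→{A}; now {A}.
Read 'a': A→{A, B}; union {A, B}; ε-closure = {A, B, C}.
Read 'a': A→{A, B}, B→{A}, C→∅; union {A, B}; ε-closure = {A, B, C}.
Read 'b': A→{S, B}, B→{E}, C→{S, C, E}; now {S, B, C, E}.
Read 'b': S→{S, A, D}, B→{E}, C→{S, C, E}, E→∅; now {S, A, C, D, E}.
Read 'b': S→{S, A, D}, A→{S, B}, C→{S, C, E}, D→{B, C}, E→∅; now {S, A, B, C, D, E}.
Read 'c': S→{S, E}, A→{E}, B→{C, E}, C→{C}, D→{B, C}, E→{S, C}; now {S, B, C, E}.

{S, B, C, E}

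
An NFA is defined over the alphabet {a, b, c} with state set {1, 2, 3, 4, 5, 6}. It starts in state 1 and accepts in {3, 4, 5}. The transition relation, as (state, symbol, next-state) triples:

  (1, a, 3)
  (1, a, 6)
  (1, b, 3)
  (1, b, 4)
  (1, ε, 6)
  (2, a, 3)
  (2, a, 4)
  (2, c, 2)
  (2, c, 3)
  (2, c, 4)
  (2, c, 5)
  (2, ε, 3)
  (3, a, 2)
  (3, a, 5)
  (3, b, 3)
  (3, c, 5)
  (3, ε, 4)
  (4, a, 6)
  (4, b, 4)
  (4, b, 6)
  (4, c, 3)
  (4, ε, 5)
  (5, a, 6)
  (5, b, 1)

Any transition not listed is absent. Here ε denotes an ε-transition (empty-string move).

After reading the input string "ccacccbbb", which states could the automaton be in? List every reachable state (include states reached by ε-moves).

∅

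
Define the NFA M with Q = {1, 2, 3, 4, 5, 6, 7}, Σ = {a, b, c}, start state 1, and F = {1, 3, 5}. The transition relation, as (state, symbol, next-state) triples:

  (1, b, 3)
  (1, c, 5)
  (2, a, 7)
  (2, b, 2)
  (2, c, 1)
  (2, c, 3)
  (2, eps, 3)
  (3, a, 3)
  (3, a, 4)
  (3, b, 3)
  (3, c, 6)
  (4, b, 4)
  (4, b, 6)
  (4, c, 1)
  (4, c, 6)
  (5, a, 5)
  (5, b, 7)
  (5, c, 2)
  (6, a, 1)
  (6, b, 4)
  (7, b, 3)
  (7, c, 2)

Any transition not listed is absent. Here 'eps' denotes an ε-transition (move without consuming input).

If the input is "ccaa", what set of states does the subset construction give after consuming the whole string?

Start in {1}.
Read 'c': 1→{5}; now {5}.
Read 'c': 5→{2}; union {2}; ε-closure = {2, 3}.
Read 'a': 2→{7}, 3→{3, 4}; now {3, 4, 7}.
Read 'a': 3→{3, 4}, 4→∅, 7→∅; now {3, 4}.

{3, 4}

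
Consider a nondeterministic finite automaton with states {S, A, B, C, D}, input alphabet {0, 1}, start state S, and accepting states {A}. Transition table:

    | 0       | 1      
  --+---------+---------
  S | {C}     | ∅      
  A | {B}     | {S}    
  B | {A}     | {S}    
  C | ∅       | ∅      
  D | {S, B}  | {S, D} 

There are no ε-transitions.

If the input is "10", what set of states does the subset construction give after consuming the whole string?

∅

Start in {S}.
Read '1': {S} → ∅.
The set is empty and remains empty for the remaining 1 symbol.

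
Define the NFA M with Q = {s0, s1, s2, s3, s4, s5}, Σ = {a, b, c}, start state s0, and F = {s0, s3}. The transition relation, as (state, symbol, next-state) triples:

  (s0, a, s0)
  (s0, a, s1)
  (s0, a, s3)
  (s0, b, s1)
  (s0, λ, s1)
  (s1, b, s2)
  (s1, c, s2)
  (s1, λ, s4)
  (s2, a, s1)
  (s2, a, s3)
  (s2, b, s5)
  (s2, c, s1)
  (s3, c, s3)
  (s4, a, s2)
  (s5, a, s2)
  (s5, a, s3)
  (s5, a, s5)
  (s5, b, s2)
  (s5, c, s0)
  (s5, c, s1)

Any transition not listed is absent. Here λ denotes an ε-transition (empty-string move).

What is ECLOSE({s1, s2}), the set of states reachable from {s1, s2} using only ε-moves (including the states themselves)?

{s1, s2, s4}

Begin with {s1, s2}.
ε-move s1 → s4; add s4.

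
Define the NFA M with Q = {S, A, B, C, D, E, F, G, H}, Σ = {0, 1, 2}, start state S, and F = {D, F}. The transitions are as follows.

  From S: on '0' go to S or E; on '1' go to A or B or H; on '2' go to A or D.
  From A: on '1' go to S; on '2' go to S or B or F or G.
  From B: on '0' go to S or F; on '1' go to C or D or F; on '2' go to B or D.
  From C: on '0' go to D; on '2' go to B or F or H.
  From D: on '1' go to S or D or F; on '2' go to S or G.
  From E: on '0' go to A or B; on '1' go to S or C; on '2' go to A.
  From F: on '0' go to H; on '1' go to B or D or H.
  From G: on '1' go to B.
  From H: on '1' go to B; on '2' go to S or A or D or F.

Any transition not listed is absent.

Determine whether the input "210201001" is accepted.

Yes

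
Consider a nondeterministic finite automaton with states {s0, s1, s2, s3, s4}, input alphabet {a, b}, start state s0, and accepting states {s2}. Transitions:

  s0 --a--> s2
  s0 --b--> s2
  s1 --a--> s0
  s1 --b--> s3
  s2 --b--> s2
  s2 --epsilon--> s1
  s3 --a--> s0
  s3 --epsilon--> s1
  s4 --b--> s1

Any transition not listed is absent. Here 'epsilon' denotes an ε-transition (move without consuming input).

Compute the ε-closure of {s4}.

{s4}

Begin with {s4}.
No ε-moves leave this set, so the closure equals the set itself.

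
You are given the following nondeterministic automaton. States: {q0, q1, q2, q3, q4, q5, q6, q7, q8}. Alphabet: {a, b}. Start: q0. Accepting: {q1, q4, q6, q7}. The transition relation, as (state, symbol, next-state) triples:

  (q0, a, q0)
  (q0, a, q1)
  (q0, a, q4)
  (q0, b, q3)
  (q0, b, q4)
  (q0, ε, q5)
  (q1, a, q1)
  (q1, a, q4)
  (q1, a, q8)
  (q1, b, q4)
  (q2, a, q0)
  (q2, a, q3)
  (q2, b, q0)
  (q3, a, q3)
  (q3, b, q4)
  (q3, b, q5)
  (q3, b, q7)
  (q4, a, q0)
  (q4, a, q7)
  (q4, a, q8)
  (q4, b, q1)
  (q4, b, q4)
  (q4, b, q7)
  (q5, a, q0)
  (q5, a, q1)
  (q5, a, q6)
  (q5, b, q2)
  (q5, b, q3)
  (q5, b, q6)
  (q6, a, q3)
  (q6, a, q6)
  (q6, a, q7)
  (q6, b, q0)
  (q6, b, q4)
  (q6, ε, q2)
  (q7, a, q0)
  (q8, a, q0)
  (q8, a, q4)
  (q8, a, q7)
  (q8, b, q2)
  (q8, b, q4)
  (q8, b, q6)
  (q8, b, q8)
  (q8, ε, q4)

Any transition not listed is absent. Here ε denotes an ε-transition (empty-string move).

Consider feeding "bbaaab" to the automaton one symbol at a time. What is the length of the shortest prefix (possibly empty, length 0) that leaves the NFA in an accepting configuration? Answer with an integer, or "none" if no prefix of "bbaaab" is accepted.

1

Start: ε-closure({q0}) = {q0, q5}.
Read 'b': {q0, q5} → {q2, q3, q4, q6}.
None of the earlier sets intersect F, but {q2, q3, q4, q6} does.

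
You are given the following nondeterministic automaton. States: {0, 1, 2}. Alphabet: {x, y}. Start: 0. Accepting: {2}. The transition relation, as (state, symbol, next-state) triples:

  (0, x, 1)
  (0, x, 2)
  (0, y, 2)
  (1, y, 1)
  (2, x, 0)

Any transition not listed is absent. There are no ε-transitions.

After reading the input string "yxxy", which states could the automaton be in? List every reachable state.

Start in {0}.
Read 'y': {0} → {2}.
Read 'x': {2} → {0}.
Read 'x': {0} → {1, 2}.
Read 'y': {1, 2} → {1}.

{1}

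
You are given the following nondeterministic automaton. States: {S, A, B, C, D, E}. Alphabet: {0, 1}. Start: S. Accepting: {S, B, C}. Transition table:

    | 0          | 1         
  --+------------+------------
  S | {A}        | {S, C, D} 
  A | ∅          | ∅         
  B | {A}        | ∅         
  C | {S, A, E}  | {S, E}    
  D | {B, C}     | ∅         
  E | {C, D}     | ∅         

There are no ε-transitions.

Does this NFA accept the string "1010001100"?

Yes

Start in {S}.
Read '1': {S} → {S, C, D}.
Read '0': {S, C, D} → {S, A, B, C, E}.
Read '1': {S, A, B, C, E} → {S, C, D, E}.
Read '0': {S, C, D, E} → {S, A, B, C, D, E}.
Read '0': {S, A, B, C, D, E} → {S, A, B, C, D, E}.
Read '0': {S, A, B, C, D, E} → {S, A, B, C, D, E}.
Read '1': {S, A, B, C, D, E} → {S, C, D, E}.
Read '1': {S, C, D, E} → {S, C, D, E}.
Read '0': {S, C, D, E} → {S, A, B, C, D, E}.
Read '0': {S, A, B, C, D, E} → {S, A, B, C, D, E}.
The final set {S, A, B, C, D, E} contains the accepting states S, B, C.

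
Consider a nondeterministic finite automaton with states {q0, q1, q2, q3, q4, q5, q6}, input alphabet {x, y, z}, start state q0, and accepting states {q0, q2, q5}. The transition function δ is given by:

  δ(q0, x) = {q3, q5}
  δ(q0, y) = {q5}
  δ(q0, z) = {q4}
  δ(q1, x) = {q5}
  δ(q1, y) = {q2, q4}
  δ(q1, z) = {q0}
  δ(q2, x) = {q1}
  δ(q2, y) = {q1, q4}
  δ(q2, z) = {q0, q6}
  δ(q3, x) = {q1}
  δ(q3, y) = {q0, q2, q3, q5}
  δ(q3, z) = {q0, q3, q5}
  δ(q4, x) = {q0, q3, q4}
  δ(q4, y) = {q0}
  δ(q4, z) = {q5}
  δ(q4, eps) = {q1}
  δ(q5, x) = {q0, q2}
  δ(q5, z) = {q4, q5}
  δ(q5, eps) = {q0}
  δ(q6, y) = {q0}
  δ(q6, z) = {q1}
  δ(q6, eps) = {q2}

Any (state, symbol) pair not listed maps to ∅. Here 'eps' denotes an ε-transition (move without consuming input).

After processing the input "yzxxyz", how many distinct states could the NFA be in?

7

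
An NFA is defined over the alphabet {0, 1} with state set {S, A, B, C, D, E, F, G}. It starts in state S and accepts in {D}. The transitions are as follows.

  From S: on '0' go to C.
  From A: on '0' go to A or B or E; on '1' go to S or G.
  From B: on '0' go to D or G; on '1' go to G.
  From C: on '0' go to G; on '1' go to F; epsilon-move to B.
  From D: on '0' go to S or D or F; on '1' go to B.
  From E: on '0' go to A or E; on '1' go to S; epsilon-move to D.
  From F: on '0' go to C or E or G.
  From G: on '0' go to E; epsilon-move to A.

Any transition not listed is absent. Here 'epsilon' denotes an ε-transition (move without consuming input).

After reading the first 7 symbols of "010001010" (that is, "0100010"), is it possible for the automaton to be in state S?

No

Start in {S}.
Read '0': S→{C}; union {C}; ε-closure = {B, C}.
Read '1': B→{G}, C→{F}; union {F, G}; ε-closure = {A, F, G}.
Read '0': A→{A, B, E}, F→{C, E, G}, G→{E}; union {A, B, C, E, G}; ε-closure = {A, B, C, D, E, G}.
Read '0': A→{A, B, E}, B→{D, G}, C→{G}, D→{S, D, F}, E→{A, E}, G→{E}; now {S, A, B, D, E, F, G}.
Read '0': S→{C}, A→{A, B, E}, B→{D, G}, D→{S, D, F}, E→{A, E}, F→{C, E, G}, G→{E}; now {S, A, B, C, D, E, F, G}.
Read '1': S→∅, A→{S, G}, B→{G}, C→{F}, D→{B}, E→{S}, F→∅, G→∅; union {S, B, F, G}; ε-closure = {S, A, B, F, G}.
Read '0': S→{C}, A→{A, B, E}, B→{D, G}, F→{C, E, G}, G→{E}; now {A, B, C, D, E, G}.
State S is not in {A, B, C, D, E, G}.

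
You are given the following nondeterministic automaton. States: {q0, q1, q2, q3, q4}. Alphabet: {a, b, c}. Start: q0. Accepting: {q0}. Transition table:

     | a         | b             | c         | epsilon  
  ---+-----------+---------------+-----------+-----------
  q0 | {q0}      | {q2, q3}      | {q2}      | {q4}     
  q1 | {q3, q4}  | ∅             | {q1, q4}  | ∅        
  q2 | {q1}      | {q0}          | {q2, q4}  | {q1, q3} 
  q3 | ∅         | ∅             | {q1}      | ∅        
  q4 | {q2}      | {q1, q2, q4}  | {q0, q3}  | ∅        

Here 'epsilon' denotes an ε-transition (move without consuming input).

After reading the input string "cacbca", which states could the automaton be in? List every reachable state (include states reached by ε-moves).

{q0, q1, q2, q3, q4}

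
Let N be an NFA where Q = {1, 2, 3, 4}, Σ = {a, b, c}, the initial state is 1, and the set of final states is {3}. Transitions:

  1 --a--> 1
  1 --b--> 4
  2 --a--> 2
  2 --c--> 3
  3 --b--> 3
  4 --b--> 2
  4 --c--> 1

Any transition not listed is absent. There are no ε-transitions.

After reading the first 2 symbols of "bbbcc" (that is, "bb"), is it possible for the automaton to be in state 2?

Start in {1}.
Read 'b': {1} → {4}.
Read 'b': {4} → {2}.
State 2 is in {2}.

Yes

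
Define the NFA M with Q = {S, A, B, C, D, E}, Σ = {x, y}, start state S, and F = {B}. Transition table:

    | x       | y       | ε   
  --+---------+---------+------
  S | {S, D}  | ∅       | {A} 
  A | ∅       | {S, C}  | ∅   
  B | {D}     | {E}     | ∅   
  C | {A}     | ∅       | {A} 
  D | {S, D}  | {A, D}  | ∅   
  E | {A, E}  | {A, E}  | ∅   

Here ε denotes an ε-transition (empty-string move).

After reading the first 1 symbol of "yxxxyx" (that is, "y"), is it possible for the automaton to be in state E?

Start: ε-closure({S}) = {S, A}.
Read 'y': S→∅, A→{S, C}; union {S, C}; ε-closure = {S, A, C}.
State E is not in {S, A, C}.

No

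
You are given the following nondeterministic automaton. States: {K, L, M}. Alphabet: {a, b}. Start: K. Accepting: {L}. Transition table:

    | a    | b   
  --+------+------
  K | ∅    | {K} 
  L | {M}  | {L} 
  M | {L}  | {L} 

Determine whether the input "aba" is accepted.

Start in {K}.
Read 'a': K→∅; now ∅.
The set is empty and remains empty for the remaining 2 symbols.
The final set ∅ contains no accepting state.

No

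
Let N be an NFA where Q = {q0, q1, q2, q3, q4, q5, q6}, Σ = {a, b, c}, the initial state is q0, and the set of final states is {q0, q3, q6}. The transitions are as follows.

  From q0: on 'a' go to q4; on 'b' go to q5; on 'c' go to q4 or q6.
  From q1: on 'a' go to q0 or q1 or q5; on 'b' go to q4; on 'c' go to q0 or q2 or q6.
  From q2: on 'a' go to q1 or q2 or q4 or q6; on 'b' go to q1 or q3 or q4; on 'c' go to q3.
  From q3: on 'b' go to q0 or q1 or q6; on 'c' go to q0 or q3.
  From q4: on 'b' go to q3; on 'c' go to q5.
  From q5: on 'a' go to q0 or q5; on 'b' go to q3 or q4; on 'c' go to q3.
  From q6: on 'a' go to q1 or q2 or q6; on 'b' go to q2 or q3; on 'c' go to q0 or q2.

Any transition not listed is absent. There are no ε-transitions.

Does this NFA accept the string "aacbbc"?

Start in {q0}.
Read 'a': q0→{q4}; now {q4}.
Read 'a': q4→∅; now ∅.
The set is empty and remains empty for the remaining 4 symbols.
The final set ∅ contains no accepting state.

No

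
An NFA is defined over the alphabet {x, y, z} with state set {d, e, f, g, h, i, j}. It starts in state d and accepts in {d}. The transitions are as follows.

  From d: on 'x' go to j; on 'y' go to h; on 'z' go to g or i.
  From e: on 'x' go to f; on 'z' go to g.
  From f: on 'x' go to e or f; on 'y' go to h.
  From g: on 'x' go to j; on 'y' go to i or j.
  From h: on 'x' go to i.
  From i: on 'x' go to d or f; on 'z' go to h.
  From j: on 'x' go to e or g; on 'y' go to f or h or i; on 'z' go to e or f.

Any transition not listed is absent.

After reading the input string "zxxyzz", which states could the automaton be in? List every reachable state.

{g}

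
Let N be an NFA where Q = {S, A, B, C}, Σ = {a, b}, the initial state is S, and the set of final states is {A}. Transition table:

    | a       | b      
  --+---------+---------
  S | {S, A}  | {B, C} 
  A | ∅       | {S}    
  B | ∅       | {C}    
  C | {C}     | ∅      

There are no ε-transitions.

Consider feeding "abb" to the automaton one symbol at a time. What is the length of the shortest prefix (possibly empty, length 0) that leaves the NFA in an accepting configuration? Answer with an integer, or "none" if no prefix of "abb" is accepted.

1

Start in {S}.
Read 'a': {S} → {S, A}.
None of the earlier sets intersect F, but {S, A} does.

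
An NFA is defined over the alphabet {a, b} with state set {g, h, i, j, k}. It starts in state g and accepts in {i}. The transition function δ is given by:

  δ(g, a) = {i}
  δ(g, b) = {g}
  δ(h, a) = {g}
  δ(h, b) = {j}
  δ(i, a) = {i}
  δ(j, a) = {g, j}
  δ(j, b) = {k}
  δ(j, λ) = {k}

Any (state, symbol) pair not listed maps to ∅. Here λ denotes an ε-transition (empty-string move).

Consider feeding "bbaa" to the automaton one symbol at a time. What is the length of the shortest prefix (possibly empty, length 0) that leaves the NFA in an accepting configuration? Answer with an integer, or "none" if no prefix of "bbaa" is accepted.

3

Start in {g}.
Read 'b': {g} → {g}.
Read 'b': {g} → {g}.
Read 'a': {g} → {i}.
None of the earlier sets intersect F, but {i} does.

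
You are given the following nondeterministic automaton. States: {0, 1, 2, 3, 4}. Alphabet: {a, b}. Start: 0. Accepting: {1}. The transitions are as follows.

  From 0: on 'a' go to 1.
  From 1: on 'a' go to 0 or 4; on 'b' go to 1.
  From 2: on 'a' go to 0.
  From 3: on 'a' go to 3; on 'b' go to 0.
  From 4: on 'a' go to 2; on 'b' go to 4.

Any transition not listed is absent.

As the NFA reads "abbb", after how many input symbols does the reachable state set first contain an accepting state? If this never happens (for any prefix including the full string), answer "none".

1

Start in {0}.
Read 'a': {0} → {1}.
None of the earlier sets intersect F, but {1} does.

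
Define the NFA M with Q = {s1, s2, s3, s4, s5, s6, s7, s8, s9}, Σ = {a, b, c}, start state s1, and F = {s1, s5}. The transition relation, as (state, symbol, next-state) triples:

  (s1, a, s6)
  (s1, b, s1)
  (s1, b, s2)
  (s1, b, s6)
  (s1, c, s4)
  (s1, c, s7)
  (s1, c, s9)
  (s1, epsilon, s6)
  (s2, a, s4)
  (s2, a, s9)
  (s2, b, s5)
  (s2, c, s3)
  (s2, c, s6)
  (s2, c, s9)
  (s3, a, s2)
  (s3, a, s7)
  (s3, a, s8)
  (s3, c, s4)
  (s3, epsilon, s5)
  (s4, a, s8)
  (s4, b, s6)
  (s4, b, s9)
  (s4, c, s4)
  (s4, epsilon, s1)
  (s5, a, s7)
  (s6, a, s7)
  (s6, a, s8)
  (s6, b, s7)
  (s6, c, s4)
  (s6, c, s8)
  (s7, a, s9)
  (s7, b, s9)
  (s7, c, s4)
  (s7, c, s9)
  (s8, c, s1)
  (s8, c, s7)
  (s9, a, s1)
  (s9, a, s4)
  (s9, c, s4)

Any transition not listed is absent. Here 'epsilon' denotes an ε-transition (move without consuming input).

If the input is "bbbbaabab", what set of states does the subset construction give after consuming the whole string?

Start: ε-closure({s1}) = {s1, s6}.
Read 'b': s1→{s1, s2, s6}, s6→{s7}; now {s1, s2, s6, s7}.
Read 'b': s1→{s1, s2, s6}, s2→{s5}, s6→{s7}, s7→{s9}; now {s1, s2, s5, s6, s7, s9}.
Read 'b': s1→{s1, s2, s6}, s2→{s5}, s5→∅, s6→{s7}, s7→{s9}, s9→∅; now {s1, s2, s5, s6, s7, s9}.
Read 'b': s1→{s1, s2, s6}, s2→{s5}, s5→∅, s6→{s7}, s7→{s9}, s9→∅; now {s1, s2, s5, s6, s7, s9}.
Read 'a': s1→{s6}, s2→{s4, s9}, s5→{s7}, s6→{s7, s8}, s7→{s9}, s9→{s1, s4}; now {s1, s4, s6, s7, s8, s9}.
Read 'a': s1→{s6}, s4→{s8}, s6→{s7, s8}, s7→{s9}, s8→∅, s9→{s1, s4}; now {s1, s4, s6, s7, s8, s9}.
Read 'b': s1→{s1, s2, s6}, s4→{s6, s9}, s6→{s7}, s7→{s9}, s8→∅, s9→∅; now {s1, s2, s6, s7, s9}.
Read 'a': s1→{s6}, s2→{s4, s9}, s6→{s7, s8}, s7→{s9}, s9→{s1, s4}; now {s1, s4, s6, s7, s8, s9}.
Read 'b': s1→{s1, s2, s6}, s4→{s6, s9}, s6→{s7}, s7→{s9}, s8→∅, s9→∅; now {s1, s2, s6, s7, s9}.

{s1, s2, s6, s7, s9}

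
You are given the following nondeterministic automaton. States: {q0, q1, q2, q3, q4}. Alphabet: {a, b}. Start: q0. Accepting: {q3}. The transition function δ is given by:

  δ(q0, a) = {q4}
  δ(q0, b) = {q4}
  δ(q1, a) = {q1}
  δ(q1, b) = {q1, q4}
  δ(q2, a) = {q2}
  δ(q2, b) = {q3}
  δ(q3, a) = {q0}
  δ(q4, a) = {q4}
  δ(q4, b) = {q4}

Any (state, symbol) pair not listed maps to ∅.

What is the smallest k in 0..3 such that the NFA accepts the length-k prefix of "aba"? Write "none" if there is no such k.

Start in {q0}.
Read 'a': {q0} → {q4}.
Read 'b': {q4} → {q4}.
Read 'a': {q4} → {q4}.
No reachable set along the way intersects F.

none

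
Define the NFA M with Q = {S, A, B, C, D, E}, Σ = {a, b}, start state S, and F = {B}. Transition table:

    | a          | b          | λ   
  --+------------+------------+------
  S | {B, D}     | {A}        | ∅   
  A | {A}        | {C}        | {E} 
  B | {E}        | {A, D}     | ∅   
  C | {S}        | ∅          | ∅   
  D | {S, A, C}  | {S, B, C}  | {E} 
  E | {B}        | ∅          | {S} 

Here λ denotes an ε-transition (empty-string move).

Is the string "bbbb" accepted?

No

Start in {S}.
Read 'b': {S} → {S, A, E}.
Read 'b': {S, A, E} → {S, A, C, E}.
Read 'b': {S, A, C, E} → {S, A, C, E}.
Read 'b': {S, A, C, E} → {S, A, C, E}.
The final set {S, A, C, E} contains no accepting state.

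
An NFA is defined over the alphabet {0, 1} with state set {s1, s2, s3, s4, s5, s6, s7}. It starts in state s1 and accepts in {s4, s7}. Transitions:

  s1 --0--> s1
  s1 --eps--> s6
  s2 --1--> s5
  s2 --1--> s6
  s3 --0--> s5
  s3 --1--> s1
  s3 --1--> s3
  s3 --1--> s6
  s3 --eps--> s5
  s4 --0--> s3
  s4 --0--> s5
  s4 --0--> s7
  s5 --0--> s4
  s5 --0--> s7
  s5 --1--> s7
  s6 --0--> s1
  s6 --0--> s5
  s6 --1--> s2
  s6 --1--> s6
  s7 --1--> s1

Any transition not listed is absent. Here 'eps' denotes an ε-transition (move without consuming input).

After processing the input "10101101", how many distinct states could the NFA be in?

4

Start: ε-closure({s1}) = {s1, s6}.
Read '1': s1→∅, s6→{s2, s6}; now {s2, s6}.
Read '0': s2→∅, s6→{s1, s5}; union {s1, s5}; ε-closure = {s1, s5, s6}.
Read '1': s1→∅, s5→{s7}, s6→{s2, s6}; now {s2, s6, s7}.
Read '0': s2→∅, s6→{s1, s5}, s7→∅; union {s1, s5}; ε-closure = {s1, s5, s6}.
Read '1': s1→∅, s5→{s7}, s6→{s2, s6}; now {s2, s6, s7}.
Read '1': s2→{s5, s6}, s6→{s2, s6}, s7→{s1}; now {s1, s2, s5, s6}.
Read '0': s1→{s1}, s2→∅, s5→{s4, s7}, s6→{s1, s5}; union {s1, s4, s5, s7}; ε-closure = {s1, s4, s5, s6, s7}.
Read '1': s1→∅, s4→∅, s5→{s7}, s6→{s2, s6}, s7→{s1}; now {s1, s2, s6, s7}.
That set has 4 states.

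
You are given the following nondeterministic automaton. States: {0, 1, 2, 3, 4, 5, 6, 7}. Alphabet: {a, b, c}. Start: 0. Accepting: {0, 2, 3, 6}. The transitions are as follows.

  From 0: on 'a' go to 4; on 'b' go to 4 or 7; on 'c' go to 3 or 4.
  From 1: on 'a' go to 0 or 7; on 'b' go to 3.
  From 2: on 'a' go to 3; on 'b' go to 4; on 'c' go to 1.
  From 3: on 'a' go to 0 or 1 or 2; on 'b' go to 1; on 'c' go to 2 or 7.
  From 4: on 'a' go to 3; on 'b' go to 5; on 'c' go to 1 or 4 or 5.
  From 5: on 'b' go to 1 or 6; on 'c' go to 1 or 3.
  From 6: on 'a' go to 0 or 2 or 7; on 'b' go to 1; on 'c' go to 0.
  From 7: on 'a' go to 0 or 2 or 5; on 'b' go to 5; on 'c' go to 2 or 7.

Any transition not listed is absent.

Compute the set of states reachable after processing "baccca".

{0, 1, 2, 3, 5, 7}

Start in {0}.
Read 'b': {0} → {4, 7}.
Read 'a': {4, 7} → {0, 2, 3, 5}.
Read 'c': {0, 2, 3, 5} → {1, 2, 3, 4, 7}.
Read 'c': {1, 2, 3, 4, 7} → {1, 2, 4, 5, 7}.
Read 'c': {1, 2, 4, 5, 7} → {1, 2, 3, 4, 5, 7}.
Read 'a': {1, 2, 3, 4, 5, 7} → {0, 1, 2, 3, 5, 7}.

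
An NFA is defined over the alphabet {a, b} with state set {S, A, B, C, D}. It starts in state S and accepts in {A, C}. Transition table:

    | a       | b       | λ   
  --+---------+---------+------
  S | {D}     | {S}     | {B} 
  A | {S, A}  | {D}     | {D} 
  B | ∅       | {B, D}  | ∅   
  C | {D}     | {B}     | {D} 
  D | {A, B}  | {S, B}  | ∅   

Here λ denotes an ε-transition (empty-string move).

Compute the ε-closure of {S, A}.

Begin with {S, A}.
ε-move A → D; add D.
ε-move S → B; add B.

{S, A, B, D}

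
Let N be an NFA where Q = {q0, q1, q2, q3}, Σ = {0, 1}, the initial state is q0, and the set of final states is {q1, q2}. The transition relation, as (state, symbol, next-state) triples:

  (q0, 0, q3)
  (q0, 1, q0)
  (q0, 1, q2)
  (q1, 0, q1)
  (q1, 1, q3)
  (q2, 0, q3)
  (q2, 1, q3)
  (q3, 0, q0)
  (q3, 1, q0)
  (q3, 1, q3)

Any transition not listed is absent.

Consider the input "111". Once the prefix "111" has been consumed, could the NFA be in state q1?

No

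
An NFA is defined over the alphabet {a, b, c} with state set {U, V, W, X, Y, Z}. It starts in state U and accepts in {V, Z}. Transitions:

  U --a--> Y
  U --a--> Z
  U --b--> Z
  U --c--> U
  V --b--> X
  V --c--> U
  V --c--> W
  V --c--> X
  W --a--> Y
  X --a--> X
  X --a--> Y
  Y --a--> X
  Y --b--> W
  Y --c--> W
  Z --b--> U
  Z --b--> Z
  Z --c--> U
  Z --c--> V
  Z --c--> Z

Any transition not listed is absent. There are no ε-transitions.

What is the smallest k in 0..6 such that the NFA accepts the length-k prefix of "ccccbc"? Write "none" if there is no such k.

5

Start in {U}.
Read 'c': U→{U}; now {U}.
Read 'c': U→{U}; now {U}.
Read 'c': U→{U}; now {U}.
Read 'c': U→{U}; now {U}.
Read 'b': U→{Z}; now {Z}.
None of the earlier sets intersect F, but {Z} does.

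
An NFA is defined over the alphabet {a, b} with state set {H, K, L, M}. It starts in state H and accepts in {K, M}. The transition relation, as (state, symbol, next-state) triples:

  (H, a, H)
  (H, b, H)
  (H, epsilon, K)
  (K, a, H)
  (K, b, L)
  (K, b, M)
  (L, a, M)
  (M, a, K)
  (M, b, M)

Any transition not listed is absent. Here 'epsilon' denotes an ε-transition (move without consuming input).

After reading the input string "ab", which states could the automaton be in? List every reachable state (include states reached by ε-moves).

{H, K, L, M}

Start: ε-closure({H}) = {H, K}.
Read 'a': H→{H}, K→{H}; union {H}; ε-closure = {H, K}.
Read 'b': H→{H}, K→{L, M}; union {H, L, M}; ε-closure = {H, K, L, M}.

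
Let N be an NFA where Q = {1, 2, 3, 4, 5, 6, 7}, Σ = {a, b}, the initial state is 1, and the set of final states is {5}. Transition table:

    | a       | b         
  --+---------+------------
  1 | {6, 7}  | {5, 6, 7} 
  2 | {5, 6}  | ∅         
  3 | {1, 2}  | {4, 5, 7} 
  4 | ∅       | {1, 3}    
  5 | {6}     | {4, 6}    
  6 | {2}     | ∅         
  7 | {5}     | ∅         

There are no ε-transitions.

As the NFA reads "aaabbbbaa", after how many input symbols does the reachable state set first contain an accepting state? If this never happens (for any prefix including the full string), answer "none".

Start in {1}.
Read 'a': 1→{6, 7}; now {6, 7}.
Read 'a': 6→{2}, 7→{5}; now {2, 5}.
None of the earlier sets intersect F, but {2, 5} does.

2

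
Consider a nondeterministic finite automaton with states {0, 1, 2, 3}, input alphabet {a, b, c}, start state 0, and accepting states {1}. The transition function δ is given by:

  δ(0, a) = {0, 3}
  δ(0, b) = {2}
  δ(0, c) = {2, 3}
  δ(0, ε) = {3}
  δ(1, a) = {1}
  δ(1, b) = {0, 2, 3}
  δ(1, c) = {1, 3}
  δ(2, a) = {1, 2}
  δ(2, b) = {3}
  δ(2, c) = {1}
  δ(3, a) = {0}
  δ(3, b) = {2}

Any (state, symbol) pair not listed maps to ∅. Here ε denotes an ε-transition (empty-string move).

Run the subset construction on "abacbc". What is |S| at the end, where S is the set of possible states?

3

Start: ε-closure({0}) = {0, 3}.
Read 'a': 0→{0, 3}, 3→{0}; now {0, 3}.
Read 'b': 0→{2}, 3→{2}; now {2}.
Read 'a': 2→{1, 2}; now {1, 2}.
Read 'c': 1→{1, 3}, 2→{1}; now {1, 3}.
Read 'b': 1→{0, 2, 3}, 3→{2}; now {0, 2, 3}.
Read 'c': 0→{2, 3}, 2→{1}, 3→∅; now {1, 2, 3}.
That set has 3 states.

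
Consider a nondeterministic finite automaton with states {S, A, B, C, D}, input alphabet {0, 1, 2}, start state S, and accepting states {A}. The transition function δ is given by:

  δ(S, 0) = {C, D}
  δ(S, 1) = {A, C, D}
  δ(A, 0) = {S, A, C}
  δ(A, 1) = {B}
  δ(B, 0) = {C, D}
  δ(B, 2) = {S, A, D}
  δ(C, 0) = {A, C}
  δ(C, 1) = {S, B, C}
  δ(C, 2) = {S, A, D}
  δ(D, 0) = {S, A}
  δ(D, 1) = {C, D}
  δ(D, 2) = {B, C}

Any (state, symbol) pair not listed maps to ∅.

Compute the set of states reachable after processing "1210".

{S, A, C, D}

Start in {S}.
Read '1': {S} → {A, C, D}.
Read '2': {A, C, D} → {S, A, B, C, D}.
Read '1': {S, A, B, C, D} → {S, A, B, C, D}.
Read '0': {S, A, B, C, D} → {S, A, C, D}.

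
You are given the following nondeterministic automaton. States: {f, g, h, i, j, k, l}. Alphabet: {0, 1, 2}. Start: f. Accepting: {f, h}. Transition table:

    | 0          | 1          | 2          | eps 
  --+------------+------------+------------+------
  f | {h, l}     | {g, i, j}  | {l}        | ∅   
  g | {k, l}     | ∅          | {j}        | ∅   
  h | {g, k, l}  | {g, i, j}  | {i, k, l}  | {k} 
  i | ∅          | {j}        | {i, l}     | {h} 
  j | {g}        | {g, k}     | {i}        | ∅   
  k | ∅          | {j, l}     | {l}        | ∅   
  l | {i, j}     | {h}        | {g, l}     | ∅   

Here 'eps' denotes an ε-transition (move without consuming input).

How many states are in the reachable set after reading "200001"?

6

Start in {f}.
Read '2': {f} → {l}.
Read '0': {l} → {h, i, j, k}.
Read '0': {h, i, j, k} → {g, k, l}.
Read '0': {g, k, l} → {h, i, j, k, l}.
Read '0': {h, i, j, k, l} → {g, h, i, j, k, l}.
Read '1': {g, h, i, j, k, l} → {g, h, i, j, k, l}.
That set has 6 states.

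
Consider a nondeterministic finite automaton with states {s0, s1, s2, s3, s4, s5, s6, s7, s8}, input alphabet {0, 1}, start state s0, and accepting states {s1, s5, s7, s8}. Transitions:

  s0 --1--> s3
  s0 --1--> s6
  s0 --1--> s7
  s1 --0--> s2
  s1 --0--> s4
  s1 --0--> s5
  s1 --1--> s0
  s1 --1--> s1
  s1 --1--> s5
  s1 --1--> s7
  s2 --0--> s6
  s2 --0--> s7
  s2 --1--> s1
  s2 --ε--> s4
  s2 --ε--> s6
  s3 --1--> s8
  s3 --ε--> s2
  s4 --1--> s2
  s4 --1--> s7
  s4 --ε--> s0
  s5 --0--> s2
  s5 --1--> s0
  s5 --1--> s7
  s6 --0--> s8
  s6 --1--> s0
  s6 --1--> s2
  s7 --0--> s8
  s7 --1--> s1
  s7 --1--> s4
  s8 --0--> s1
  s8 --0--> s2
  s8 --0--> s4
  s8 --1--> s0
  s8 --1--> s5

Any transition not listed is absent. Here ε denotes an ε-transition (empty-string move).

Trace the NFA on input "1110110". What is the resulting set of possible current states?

Start in {s0}.
Read '1': s0→{s3, s6, s7}; union {s3, s6, s7}; ε-closure = {s0, s2, s3, s4, s6, s7}.
Read '1': s0→{s3, s6, s7}, s2→{s1}, s3→{s8}, s4→{s2, s7}, s6→{s0, s2}, s7→{s1, s4}; now {s0, s1, s2, s3, s4, s6, s7, s8}.
Read '1': s0→{s3, s6, s7}, s1→{s0, s1, s5, s7}, s2→{s1}, s3→{s8}, s4→{s2, s7}, s6→{s0, s2}, s7→{s1, s4}, s8→{s0, s5}; now {s0, s1, s2, s3, s4, s5, s6, s7, s8}.
Read '0': s0→∅, s1→{s2, s4, s5}, s2→{s6, s7}, s3→∅, s4→∅, s5→{s2}, s6→{s8}, s7→{s8}, s8→{s1, s2, s4}; union {s1, s2, s4, s5, s6, s7, s8}; ε-closure = {s0, s1, s2, s4, s5, s6, s7, s8}.
Read '1': s0→{s3, s6, s7}, s1→{s0, s1, s5, s7}, s2→{s1}, s4→{s2, s7}, s5→{s0, s7}, s6→{s0, s2}, s7→{s1, s4}, s8→{s0, s5}; now {s0, s1, s2, s3, s4, s5, s6, s7}.
Read '1': s0→{s3, s6, s7}, s1→{s0, s1, s5, s7}, s2→{s1}, s3→{s8}, s4→{s2, s7}, s5→{s0, s7}, s6→{s0, s2}, s7→{s1, s4}; now {s0, s1, s2, s3, s4, s5, s6, s7, s8}.
Read '0': s0→∅, s1→{s2, s4, s5}, s2→{s6, s7}, s3→∅, s4→∅, s5→{s2}, s6→{s8}, s7→{s8}, s8→{s1, s2, s4}; union {s1, s2, s4, s5, s6, s7, s8}; ε-closure = {s0, s1, s2, s4, s5, s6, s7, s8}.

{s0, s1, s2, s4, s5, s6, s7, s8}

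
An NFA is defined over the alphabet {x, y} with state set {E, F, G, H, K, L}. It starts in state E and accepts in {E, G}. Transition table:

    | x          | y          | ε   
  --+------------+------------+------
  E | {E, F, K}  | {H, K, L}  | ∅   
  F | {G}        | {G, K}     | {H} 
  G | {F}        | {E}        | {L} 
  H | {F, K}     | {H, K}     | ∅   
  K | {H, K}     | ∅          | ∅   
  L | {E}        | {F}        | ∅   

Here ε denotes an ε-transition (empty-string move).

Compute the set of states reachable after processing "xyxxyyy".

Start in {E}.
Read 'x': E→{E, F, K}; union {E, F, K}; ε-closure = {E, F, H, K}.
Read 'y': E→{H, K, L}, F→{G, K}, H→{H, K}, K→∅; now {G, H, K, L}.
Read 'x': G→{F}, H→{F, K}, K→{H, K}, L→{E}; now {E, F, H, K}.
Read 'x': E→{E, F, K}, F→{G}, H→{F, K}, K→{H, K}; union {E, F, G, H, K}; ε-closure = {E, F, G, H, K, L}.
Read 'y': E→{H, K, L}, F→{G, K}, G→{E}, H→{H, K}, K→∅, L→{F}; now {E, F, G, H, K, L}.
Read 'y': E→{H, K, L}, F→{G, K}, G→{E}, H→{H, K}, K→∅, L→{F}; now {E, F, G, H, K, L}.
Read 'y': E→{H, K, L}, F→{G, K}, G→{E}, H→{H, K}, K→∅, L→{F}; now {E, F, G, H, K, L}.

{E, F, G, H, K, L}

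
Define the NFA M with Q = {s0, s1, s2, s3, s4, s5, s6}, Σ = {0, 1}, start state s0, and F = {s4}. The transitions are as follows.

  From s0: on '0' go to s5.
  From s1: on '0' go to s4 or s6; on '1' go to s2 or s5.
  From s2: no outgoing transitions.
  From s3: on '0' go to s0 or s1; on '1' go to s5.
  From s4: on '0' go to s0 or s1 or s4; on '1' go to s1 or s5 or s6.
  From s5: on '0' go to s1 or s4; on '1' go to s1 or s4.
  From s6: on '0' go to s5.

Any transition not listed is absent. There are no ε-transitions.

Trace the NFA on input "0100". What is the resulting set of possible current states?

Start in {s0}.
Read '0': s0→{s5}; now {s5}.
Read '1': s5→{s1, s4}; now {s1, s4}.
Read '0': s1→{s4, s6}, s4→{s0, s1, s4}; now {s0, s1, s4, s6}.
Read '0': s0→{s5}, s1→{s4, s6}, s4→{s0, s1, s4}, s6→{s5}; now {s0, s1, s4, s5, s6}.

{s0, s1, s4, s5, s6}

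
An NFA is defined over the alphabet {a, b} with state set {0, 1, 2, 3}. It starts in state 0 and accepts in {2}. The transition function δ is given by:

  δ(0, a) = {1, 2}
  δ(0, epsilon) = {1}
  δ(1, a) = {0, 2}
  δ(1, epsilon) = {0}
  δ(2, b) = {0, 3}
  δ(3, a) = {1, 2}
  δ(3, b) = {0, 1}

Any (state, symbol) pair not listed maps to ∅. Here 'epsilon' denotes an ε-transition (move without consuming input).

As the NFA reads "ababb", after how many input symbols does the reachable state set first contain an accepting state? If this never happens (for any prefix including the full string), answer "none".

Start: ε-closure({0}) = {0, 1}.
Read 'a': {0, 1} → {0, 1, 2}.
None of the earlier sets intersect F, but {0, 1, 2} does.

1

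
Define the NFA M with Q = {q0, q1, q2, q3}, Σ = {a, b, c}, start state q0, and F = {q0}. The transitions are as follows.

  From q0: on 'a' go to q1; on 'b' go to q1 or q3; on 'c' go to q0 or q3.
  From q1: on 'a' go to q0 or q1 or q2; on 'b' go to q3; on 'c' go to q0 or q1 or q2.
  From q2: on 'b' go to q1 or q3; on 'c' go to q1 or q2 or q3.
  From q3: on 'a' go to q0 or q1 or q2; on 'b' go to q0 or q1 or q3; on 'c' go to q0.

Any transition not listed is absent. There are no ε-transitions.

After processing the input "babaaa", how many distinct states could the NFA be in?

3

Start in {q0}.
Read 'b': q0→{q1, q3}; now {q1, q3}.
Read 'a': q1→{q0, q1, q2}, q3→{q0, q1, q2}; now {q0, q1, q2}.
Read 'b': q0→{q1, q3}, q1→{q3}, q2→{q1, q3}; now {q1, q3}.
Read 'a': q1→{q0, q1, q2}, q3→{q0, q1, q2}; now {q0, q1, q2}.
Read 'a': q0→{q1}, q1→{q0, q1, q2}, q2→∅; now {q0, q1, q2}.
Read 'a': q0→{q1}, q1→{q0, q1, q2}, q2→∅; now {q0, q1, q2}.
That set has 3 states.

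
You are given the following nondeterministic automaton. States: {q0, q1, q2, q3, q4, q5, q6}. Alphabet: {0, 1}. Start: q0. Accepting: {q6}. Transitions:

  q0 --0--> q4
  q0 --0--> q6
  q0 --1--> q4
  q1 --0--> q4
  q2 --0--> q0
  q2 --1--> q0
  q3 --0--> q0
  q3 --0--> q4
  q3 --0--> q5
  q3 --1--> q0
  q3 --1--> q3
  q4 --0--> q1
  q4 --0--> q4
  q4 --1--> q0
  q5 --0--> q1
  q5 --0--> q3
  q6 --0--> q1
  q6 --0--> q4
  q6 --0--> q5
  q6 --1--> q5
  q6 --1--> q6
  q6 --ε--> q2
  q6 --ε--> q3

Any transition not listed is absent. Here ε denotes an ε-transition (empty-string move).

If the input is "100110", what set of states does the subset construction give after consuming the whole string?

{q1, q4}

Start in {q0}.
Read '1': q0→{q4}; now {q4}.
Read '0': q4→{q1, q4}; now {q1, q4}.
Read '0': q1→{q4}, q4→{q1, q4}; now {q1, q4}.
Read '1': q1→∅, q4→{q0}; now {q0}.
Read '1': q0→{q4}; now {q4}.
Read '0': q4→{q1, q4}; now {q1, q4}.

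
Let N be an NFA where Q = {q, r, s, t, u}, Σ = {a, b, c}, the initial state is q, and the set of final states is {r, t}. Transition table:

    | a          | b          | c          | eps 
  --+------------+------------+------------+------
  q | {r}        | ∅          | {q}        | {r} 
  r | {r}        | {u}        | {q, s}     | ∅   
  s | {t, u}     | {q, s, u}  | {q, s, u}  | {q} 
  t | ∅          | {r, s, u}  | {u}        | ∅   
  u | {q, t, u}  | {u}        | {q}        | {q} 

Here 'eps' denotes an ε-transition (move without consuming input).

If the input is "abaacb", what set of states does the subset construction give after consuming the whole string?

{q, r, s, u}

Start: ε-closure({q}) = {q, r}.
Read 'a': q→{r}, r→{r}; now {r}.
Read 'b': r→{u}; union {u}; ε-closure = {q, r, u}.
Read 'a': q→{r}, r→{r}, u→{q, t, u}; now {q, r, t, u}.
Read 'a': q→{r}, r→{r}, t→∅, u→{q, t, u}; now {q, r, t, u}.
Read 'c': q→{q}, r→{q, s}, t→{u}, u→{q}; union {q, s, u}; ε-closure = {q, r, s, u}.
Read 'b': q→∅, r→{u}, s→{q, s, u}, u→{u}; union {q, s, u}; ε-closure = {q, r, s, u}.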